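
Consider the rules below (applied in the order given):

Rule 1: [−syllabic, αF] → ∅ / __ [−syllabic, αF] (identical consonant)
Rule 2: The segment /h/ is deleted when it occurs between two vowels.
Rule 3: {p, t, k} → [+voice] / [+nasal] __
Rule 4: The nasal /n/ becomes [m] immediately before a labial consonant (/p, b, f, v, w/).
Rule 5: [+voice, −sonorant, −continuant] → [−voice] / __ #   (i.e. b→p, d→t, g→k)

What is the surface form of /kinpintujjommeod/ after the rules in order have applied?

kimbindujomeot

Rule 1 (degemination): /jj/ is a geminate; the first /j/ deletes. /mm/ is a geminate; the first /m/ deletes. /kinpintujjommeod/ → kinpintujomeod.
Rule 2 (intervocalic h-deletion): no segment meets the environment; /kinpintujomeod/ is unchanged.
Rule 3 (post-nasal voicing): /p/ is a voiceless stop immediately after the nasal /n/, so it voices to [b]. /t/ is a voiceless stop immediately after the nasal /n/, so it voices to [d]. /kinpintujomeod/ → kinbindujomeod.
Rule 4 (nasal place assimilation): /n/ precedes the labial consonant /b/, so it assimilates in place to [m]. /kinbindujomeod/ → kimbindujomeod.
Rule 5 (final devoicing): /d/ is a voiced stop in word-final position, so it devoices to [t]. /kimbindujomeod/ → kimbindujomeot.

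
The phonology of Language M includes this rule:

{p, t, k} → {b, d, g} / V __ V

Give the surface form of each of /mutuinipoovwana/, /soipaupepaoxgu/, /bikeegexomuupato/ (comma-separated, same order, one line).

muduiniboovwana, soibaubebaoxgu, bigeegexomuubado

/mutuinipoovwana/: /t/ is a voiceless stop between vowels /u/ and /u/, so it voices to [d]. /p/ is a voiceless stop between vowels /i/ and /o/, so it voices to [b]. → [muduiniboovwana].
/soipaupepaoxgu/: /p/ is a voiceless stop between vowels /i/ and /a/, so it voices to [b]. /p/ is a voiceless stop between vowels /u/ and /e/, so it voices to [b]. /p/ is a voiceless stop between vowels /e/ and /a/, so it voices to [b]. → [soibaubebaoxgu].
/bikeegexomuupato/: /k/ is a voiceless stop between vowels /i/ and /e/, so it voices to [g]. /p/ is a voiceless stop between vowels /u/ and /a/, so it voices to [b]. /t/ is a voiceless stop between vowels /a/ and /o/, so it voices to [d]. → [bigeegexomuubado].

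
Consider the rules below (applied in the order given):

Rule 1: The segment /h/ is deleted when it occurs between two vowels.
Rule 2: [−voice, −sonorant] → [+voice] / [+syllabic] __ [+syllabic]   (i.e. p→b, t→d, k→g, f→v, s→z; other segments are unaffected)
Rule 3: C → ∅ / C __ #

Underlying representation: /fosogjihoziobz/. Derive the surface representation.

fozogjioziob

Rule 1 (intervocalic h-deletion): /h/ occurs between vowels /i/ and /o/, so it deletes. /fosogjihoziobz/ → fosogjioziobz.
Rule 2 (intervocalic voicing): /s/ is a voiceless obstruent between vowels /o/ and /o/, so it voices to [z]. /fosogjioziobz/ → fozogjioziobz.
Rule 3 (final cluster simplification): /z/ is the second consonant of a word-final cluster /bz/, so it deletes. /fozogjioziobz/ → fozogjioziob.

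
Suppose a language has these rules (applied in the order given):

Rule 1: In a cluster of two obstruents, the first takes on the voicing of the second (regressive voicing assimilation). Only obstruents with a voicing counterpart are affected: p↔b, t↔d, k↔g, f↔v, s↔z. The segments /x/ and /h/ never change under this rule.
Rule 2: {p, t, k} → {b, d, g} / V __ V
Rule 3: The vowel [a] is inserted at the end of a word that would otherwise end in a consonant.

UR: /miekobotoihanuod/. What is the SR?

miegobodoihanuoda

Rule 1 (regressive voicing assimilation): no segment meets the environment; /miekobotoihanuod/ is unchanged.
Rule 2 (intervocalic voicing): /k/ is a voiceless stop between vowels /e/ and /o/, so it voices to [g]. /t/ is a voiceless stop between vowels /o/ and /o/, so it voices to [d]. /miekobotoihanuod/ → miegobodoihanuod.
Rule 3 (final a-epenthesis): the form ends in the consonant /d/, so [a] is inserted word-finally. /miegobodoihanuod/ → miegobodoihanuoda.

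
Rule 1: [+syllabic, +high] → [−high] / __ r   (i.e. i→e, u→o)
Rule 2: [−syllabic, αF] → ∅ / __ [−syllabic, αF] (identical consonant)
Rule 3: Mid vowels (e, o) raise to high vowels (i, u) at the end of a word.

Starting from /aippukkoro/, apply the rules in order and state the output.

aipukoru

Rule 1 (pre-rhotic lowering): no segment meets the environment; /aippukkoro/ is unchanged.
Rule 2 (degemination): /pp/ is a geminate; the first /p/ deletes. /kk/ is a geminate; the first /k/ deletes. /aippukkoro/ → aipukoro.
Rule 3 (final vowel raising): /o/ is a mid vowel in word-final position, so it raises to [u]. /aipukoro/ → aipukoru.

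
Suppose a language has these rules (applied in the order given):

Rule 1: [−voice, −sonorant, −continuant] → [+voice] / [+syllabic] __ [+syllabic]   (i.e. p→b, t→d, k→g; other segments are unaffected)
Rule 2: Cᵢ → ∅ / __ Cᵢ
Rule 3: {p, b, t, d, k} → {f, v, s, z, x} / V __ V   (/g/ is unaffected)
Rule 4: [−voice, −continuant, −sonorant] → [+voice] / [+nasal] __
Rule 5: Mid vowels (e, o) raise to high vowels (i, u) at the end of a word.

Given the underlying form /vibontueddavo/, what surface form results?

Rule 1 (intervocalic voicing): no segment meets the environment; /vibontueddavo/ is unchanged.
Rule 2 (degemination): /dd/ is a geminate; the first /d/ deletes. /vibontueddavo/ → vibontuedavo.
Rule 3 (intervocalic spirantization): /b/ is a stop between vowels /i/ and /o/, so it spirantizes to the fricative [v]. /d/ is a stop between vowels /e/ and /a/, so it spirantizes to the fricative [z]. /vibontuedavo/ → vivontuezavo.
Rule 4 (post-nasal voicing): /t/ is a voiceless stop immediately after the nasal /n/, so it voices to [d]. /vivontuezavo/ → vivonduezavo.
Rule 5 (final vowel raising): /o/ is a mid vowel in word-final position, so it raises to [u]. /vivonduezavo/ → vivonduezavu.

vivonduezavu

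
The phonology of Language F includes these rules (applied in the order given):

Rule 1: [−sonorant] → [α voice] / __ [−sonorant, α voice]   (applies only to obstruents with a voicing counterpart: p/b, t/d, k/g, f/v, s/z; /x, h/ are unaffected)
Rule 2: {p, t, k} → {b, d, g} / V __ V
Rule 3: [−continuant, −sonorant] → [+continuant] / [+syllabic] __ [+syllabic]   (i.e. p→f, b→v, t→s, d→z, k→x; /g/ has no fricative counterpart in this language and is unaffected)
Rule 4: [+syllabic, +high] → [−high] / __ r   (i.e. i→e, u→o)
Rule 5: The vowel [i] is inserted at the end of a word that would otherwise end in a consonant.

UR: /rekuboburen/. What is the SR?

reguvovoreni

Rule 1 (regressive voicing assimilation): no segment meets the environment; /rekuboburen/ is unchanged.
Rule 2 (intervocalic voicing): /k/ is a voiceless stop between vowels /e/ and /u/, so it voices to [g]. /rekuboburen/ → reguboburen.
Rule 3 (intervocalic spirantization): /b/ is a stop between vowels /u/ and /o/, so it spirantizes to the fricative [v]. /b/ is a stop between vowels /o/ and /u/, so it spirantizes to the fricative [v]. /reguboburen/ → reguvovuren.
Rule 4 (pre-rhotic lowering): /u/ is a high vowel immediately before /r/, so it lowers to [o]. /reguvovuren/ → reguvovoren.
Rule 5 (final i-epenthesis): the form ends in the consonant /n/, so [i] is inserted word-finally. /reguvovoren/ → reguvovoreni.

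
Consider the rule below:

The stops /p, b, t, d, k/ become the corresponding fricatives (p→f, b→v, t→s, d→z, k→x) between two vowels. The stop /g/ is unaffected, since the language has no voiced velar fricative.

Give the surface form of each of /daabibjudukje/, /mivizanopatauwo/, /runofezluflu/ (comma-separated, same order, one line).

/daabibjudukje/: /b/ is a stop between vowels /a/ and /i/, so it spirantizes to the fricative [v]. /d/ is a stop between vowels /u/ and /u/, so it spirantizes to the fricative [z]. → [daavibjuzukje].
/mivizanopatauwo/: /p/ is a stop between vowels /o/ and /a/, so it spirantizes to the fricative [f]. /t/ is a stop between vowels /a/ and /a/, so it spirantizes to the fricative [s]. → [mivizanofasauwo].
/runofezluflu/: the rule's environment is not met; surfaces unchanged as [runofezluflu].

daavibjuzukje, mivizanofasauwo, runofezluflu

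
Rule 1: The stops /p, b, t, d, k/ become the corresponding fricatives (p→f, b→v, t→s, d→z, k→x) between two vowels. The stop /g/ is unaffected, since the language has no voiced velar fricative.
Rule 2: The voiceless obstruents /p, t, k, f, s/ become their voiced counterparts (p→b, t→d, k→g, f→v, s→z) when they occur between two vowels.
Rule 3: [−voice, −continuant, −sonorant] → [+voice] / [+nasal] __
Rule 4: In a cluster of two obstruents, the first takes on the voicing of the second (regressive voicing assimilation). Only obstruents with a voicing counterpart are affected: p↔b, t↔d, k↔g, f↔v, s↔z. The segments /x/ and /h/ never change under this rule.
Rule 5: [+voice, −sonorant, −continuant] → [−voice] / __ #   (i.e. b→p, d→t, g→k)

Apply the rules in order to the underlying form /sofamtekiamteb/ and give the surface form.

Rule 1 (intervocalic spirantization): /k/ is a stop between vowels /e/ and /i/, so it spirantizes to the fricative [x]. /sofamtekiamteb/ → sofamtexiamteb.
Rule 2 (intervocalic voicing): /f/ is a voiceless obstruent between vowels /o/ and /a/, so it voices to [v]. /sofamtexiamteb/ → sovamtexiamteb.
Rule 3 (post-nasal voicing): /t/ is a voiceless stop immediately after the nasal /m/, so it voices to [d]. /t/ is a voiceless stop immediately after the nasal /m/, so it voices to [d]. /sovamtexiamteb/ → sovamdexiamdeb.
Rule 4 (regressive voicing assimilation): no segment meets the environment; /sovamdexiamdeb/ is unchanged.
Rule 5 (final devoicing): /b/ is a voiced stop in word-final position, so it devoices to [p]. /sovamdexiamdeb/ → sovamdexiamdep.

sovamdexiamdep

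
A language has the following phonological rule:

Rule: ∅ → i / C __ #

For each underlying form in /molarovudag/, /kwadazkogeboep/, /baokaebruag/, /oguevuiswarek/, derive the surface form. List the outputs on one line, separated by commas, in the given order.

/molarovudag/: the form ends in the consonant /g/, so [i] is inserted word-finally. → [molarovudagi].
/kwadazkogeboep/: the form ends in the consonant /p/, so [i] is inserted word-finally. → [kwadazkogeboepi].
/baokaebruag/: the form ends in the consonant /g/, so [i] is inserted word-finally. → [baokaebruagi].
/oguevuiswarek/: the form ends in the consonant /k/, so [i] is inserted word-finally. → [oguevuiswareki].

molarovudagi, kwadazkogeboepi, baokaebruagi, oguevuiswareki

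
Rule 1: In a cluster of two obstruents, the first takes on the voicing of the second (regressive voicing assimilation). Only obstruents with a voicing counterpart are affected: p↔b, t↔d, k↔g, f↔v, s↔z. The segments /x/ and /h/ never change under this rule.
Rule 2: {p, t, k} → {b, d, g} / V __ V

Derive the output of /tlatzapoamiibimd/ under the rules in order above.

tladzaboamiibimd

Rule 1 (regressive voicing assimilation): /t/ precedes the voiced obstruent /z/, so it voices to [d] by assimilation. /tlatzapoamiibimd/ → tladzapoamiibimd.
Rule 2 (intervocalic voicing): /p/ is a voiceless stop between vowels /a/ and /o/, so it voices to [b]. /tladzapoamiibimd/ → tladzaboamiibimd.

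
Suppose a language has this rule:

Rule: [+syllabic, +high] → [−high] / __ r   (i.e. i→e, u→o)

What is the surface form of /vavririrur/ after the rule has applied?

/i/ is a high vowel immediately before /r/, so it lowers to [e].
/i/ is a high vowel immediately before /r/, so it lowers to [e].
/u/ is a high vowel immediately before /r/, so it lowers to [o].
Surface form: [vavrereror].

vavrereror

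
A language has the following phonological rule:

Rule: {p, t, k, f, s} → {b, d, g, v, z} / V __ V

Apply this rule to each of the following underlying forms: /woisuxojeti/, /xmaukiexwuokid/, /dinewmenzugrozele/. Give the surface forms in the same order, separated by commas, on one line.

/woisuxojeti/: /s/ is a voiceless obstruent between vowels /i/ and /u/, so it voices to [z]. /t/ is a voiceless obstruent between vowels /e/ and /i/, so it voices to [d]. → [woizuxojedi].
/xmaukiexwuokid/: /k/ is a voiceless obstruent between vowels /u/ and /i/, so it voices to [g]. /k/ is a voiceless obstruent between vowels /o/ and /i/, so it voices to [g]. → [xmaugiexwuogid].
/dinewmenzugrozele/: the rule's environment is not met; surfaces unchanged as [dinewmenzugrozele].

woizuxojedi, xmaugiexwuogid, dinewmenzugrozele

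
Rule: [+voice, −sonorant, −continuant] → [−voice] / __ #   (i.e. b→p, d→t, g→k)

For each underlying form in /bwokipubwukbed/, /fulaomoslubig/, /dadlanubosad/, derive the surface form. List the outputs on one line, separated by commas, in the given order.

bwokipubwukbet, fulaomoslubik, dadlanubosat

/bwokipubwukbed/: /d/ is a voiced stop in word-final position, so it devoices to [t]. → [bwokipubwukbet].
/fulaomoslubig/: /g/ is a voiced stop in word-final position, so it devoices to [k]. → [fulaomoslubik].
/dadlanubosad/: /d/ is a voiced stop in word-final position, so it devoices to [t]. → [dadlanubosat].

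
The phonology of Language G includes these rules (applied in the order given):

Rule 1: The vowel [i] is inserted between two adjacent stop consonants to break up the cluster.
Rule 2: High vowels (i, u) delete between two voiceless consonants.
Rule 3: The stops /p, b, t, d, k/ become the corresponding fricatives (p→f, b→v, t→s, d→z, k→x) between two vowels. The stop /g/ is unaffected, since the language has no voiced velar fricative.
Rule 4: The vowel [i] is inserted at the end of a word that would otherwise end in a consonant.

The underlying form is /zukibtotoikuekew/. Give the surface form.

zuxivisosoixuexewi

Rule 1 (stop-cluster i-epenthesis): /b/ and /t/ form a stop–stop cluster, so [i] is inserted between them. /zukibtotoikuekew/ → zukibitotoikuekew.
Rule 2 (high vowel syncope): no segment meets the environment; /zukibitotoikuekew/ is unchanged.
Rule 3 (intervocalic spirantization): /k/ is a stop between vowels /u/ and /i/, so it spirantizes to the fricative [x]. /b/ is a stop between vowels /i/ and /i/, so it spirantizes to the fricative [v]. /t/ is a stop between vowels /i/ and /o/, so it spirantizes to the fricative [s]. /t/ is a stop between vowels /o/ and /o/, so it spirantizes to the fricative [s]. /k/ is a stop between vowels /i/ and /u/, so it spirantizes to the fricative [x]. /k/ is a stop between vowels /e/ and /e/, so it spirantizes to the fricative [x]. /zukibitotoikuekew/ → zuxivisosoixuexew.
Rule 4 (final i-epenthesis): the form ends in the consonant /w/, so [i] is inserted word-finally. /zuxivisosoixuexew/ → zuxivisosoixuexewi.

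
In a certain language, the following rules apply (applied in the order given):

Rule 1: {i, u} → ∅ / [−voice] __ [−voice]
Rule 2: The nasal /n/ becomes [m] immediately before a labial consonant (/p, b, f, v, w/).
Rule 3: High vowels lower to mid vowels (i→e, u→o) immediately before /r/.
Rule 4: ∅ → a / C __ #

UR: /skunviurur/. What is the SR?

Rule 1 (high vowel syncope): no segment meets the environment; /skunviurur/ is unchanged.
Rule 2 (nasal place assimilation): /n/ precedes the labial consonant /v/, so it assimilates in place to [m]. /skunviurur/ → skumviurur.
Rule 3 (pre-rhotic lowering): /u/ is a high vowel immediately before /r/, so it lowers to [o]. /u/ is a high vowel immediately before /r/, so it lowers to [o]. /skumviurur/ → skumvioror.
Rule 4 (final a-epenthesis): the form ends in the consonant /r/, so [a] is inserted word-finally. /skumvioror/ → skumviorora.

skumviorora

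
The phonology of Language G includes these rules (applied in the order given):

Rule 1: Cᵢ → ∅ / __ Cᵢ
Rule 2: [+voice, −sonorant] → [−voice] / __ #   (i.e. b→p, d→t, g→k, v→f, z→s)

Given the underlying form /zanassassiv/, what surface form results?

Rule 1 (degemination): /ss/ is a geminate; the first /s/ deletes. /ss/ is a geminate; the first /s/ deletes. /zanassassiv/ → zanasasiv.
Rule 2 (final devoicing): /v/ is a voiced obstruent in word-final position, so it devoices to [f]. /zanasasiv/ → zanasasif.

zanasasif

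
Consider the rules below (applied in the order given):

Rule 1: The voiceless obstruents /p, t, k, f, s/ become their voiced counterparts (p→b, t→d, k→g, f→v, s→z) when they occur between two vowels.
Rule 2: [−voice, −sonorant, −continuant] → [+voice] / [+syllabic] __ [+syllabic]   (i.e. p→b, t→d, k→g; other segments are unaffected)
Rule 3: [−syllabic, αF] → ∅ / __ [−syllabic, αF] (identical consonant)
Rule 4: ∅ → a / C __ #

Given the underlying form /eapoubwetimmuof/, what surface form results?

Rule 1 (intervocalic voicing): /p/ is a voiceless obstruent between vowels /a/ and /o/, so it voices to [b]. /t/ is a voiceless obstruent between vowels /e/ and /i/, so it voices to [d]. /eapoubwetimmuof/ → eaboubwedimmuof.
Rule 2 (intervocalic voicing): no segment meets the environment; /eaboubwedimmuof/ is unchanged.
Rule 3 (degemination): /mm/ is a geminate; the first /m/ deletes. /eaboubwedimmuof/ → eaboubwedimuof.
Rule 4 (final a-epenthesis): the form ends in the consonant /f/, so [a] is inserted word-finally. /eaboubwedimuof/ → eaboubwedimuofa.

eaboubwedimuofa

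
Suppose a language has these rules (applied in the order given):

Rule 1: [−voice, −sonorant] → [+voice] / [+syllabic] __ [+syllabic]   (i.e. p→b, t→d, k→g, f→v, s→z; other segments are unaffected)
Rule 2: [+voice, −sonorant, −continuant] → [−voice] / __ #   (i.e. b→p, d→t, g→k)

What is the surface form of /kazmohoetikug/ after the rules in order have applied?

Rule 1 (intervocalic voicing): /t/ is a voiceless obstruent between vowels /e/ and /i/, so it voices to [d]. /k/ is a voiceless obstruent between vowels /i/ and /u/, so it voices to [g]. /kazmohoetikug/ → kazmohoedigug.
Rule 2 (final devoicing): /g/ is a voiced stop in word-final position, so it devoices to [k]. /kazmohoedigug/ → kazmohoediguk.

kazmohoediguk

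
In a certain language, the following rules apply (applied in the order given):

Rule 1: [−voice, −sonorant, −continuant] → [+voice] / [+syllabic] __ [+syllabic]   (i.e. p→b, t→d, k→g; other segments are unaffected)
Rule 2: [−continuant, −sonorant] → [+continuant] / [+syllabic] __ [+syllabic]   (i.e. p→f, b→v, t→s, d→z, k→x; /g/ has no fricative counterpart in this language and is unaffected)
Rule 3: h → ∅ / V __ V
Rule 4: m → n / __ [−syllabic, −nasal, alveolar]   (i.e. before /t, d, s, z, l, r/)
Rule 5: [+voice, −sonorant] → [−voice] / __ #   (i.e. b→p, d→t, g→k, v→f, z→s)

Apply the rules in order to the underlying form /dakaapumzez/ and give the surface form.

Rule 1 (intervocalic voicing): /k/ is a voiceless stop between vowels /a/ and /a/, so it voices to [g]. /p/ is a voiceless stop between vowels /a/ and /u/, so it voices to [b]. /dakaapumzez/ → dagaabumzez.
Rule 2 (intervocalic spirantization): /b/ is a stop between vowels /a/ and /u/, so it spirantizes to the fricative [v]. /dagaabumzez/ → dagaavumzez.
Rule 3 (intervocalic h-deletion): no segment meets the environment; /dagaavumzez/ is unchanged.
Rule 4 (nasal place assimilation): /m/ precedes the alveolar consonant /z/, so it assimilates in place to [n]. /dagaavumzez/ → dagaavunzez.
Rule 5 (final devoicing): /z/ is a voiced obstruent in word-final position, so it devoices to [s]. /dagaavunzez/ → dagaavunzes.

dagaavunzes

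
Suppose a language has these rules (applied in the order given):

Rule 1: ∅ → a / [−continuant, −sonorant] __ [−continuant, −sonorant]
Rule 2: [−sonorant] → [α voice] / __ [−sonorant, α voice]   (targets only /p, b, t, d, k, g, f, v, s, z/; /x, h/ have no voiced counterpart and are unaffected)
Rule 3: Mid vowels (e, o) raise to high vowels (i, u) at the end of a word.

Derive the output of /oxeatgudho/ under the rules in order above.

Rule 1 (stop-cluster a-epenthesis): /t/ and /g/ form a stop–stop cluster, so [a] is inserted between them. /oxeatgudho/ → oxeatagudho.
Rule 2 (regressive voicing assimilation): /d/ precedes the voiceless obstruent /h/, so it devoices to [t] by assimilation. /oxeatagudho/ → oxeatagutho.
Rule 3 (final vowel raising): /o/ is a mid vowel in word-final position, so it raises to [u]. /oxeatagutho/ → oxeataguthu.

oxeataguthu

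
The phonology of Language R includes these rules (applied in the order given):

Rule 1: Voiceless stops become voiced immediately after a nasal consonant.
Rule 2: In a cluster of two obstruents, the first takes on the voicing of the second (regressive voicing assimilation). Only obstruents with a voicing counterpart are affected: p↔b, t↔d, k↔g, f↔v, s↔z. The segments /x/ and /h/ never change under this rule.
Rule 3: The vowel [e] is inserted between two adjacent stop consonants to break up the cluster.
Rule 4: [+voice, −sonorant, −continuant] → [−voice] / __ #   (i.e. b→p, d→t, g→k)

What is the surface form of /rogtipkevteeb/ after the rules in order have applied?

roketipekefteep

Rule 1 (post-nasal voicing): no segment meets the environment; /rogtipkevteeb/ is unchanged.
Rule 2 (regressive voicing assimilation): /g/ precedes the voiceless obstruent /t/, so it devoices to [k] by assimilation. /v/ precedes the voiceless obstruent /t/, so it devoices to [f] by assimilation. /rogtipkevteeb/ → roktipkefteeb.
Rule 3 (stop-cluster e-epenthesis): /k/ and /t/ form a stop–stop cluster, so [e] is inserted between them. /p/ and /k/ form a stop–stop cluster, so [e] is inserted between them. /roktipkefteeb/ → roketipekefteeb.
Rule 4 (final devoicing): /b/ is a voiced stop in word-final position, so it devoices to [p]. /roketipekefteeb/ → roketipekefteep.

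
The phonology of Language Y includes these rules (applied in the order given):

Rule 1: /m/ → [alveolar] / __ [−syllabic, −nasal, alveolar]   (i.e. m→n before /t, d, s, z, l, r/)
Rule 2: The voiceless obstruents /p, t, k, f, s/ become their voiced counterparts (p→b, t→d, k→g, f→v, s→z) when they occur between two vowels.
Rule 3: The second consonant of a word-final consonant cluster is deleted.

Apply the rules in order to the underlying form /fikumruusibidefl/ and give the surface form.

Rule 1 (nasal place assimilation): /m/ precedes the alveolar consonant /r/, so it assimilates in place to [n]. /fikumruusibidefl/ → fikunruusibidefl.
Rule 2 (intervocalic voicing): /k/ is a voiceless obstruent between vowels /i/ and /u/, so it voices to [g]. /s/ is a voiceless obstruent between vowels /u/ and /i/, so it voices to [z]. /fikunruusibidefl/ → figunruuzibidefl.
Rule 3 (final cluster simplification): /l/ is the second consonant of a word-final cluster /fl/, so it deletes. /figunruuzibidefl/ → figunruuzibidef.

figunruuzibidef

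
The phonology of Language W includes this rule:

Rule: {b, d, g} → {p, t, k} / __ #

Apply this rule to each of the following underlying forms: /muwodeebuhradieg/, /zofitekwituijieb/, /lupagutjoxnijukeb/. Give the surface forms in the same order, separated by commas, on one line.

muwodeebuhradiek, zofitekwituijiep, lupagutjoxnijukep

/muwodeebuhradieg/: /g/ is a voiced stop in word-final position, so it devoices to [k]. → [muwodeebuhradiek].
/zofitekwituijieb/: /b/ is a voiced stop in word-final position, so it devoices to [p]. → [zofitekwituijiep].
/lupagutjoxnijukeb/: /b/ is a voiced stop in word-final position, so it devoices to [p]. → [lupagutjoxnijukep].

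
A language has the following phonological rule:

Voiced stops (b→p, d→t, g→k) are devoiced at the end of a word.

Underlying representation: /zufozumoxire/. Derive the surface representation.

No segment of /zufozumoxire/ meets the structural description of the rule, so the form surfaces unchanged.

zufozumoxire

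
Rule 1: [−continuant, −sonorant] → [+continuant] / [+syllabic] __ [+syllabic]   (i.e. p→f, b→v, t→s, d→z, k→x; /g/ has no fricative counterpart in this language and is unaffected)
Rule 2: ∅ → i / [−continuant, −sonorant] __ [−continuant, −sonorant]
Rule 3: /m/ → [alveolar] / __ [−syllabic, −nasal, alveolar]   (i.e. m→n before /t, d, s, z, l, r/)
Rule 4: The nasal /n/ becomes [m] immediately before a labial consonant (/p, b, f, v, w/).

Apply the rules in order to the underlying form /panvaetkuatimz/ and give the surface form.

Rule 1 (intervocalic spirantization): /t/ is a stop between vowels /a/ and /i/, so it spirantizes to the fricative [s]. /panvaetkuatimz/ → panvaetkuasimz.
Rule 2 (stop-cluster i-epenthesis): /t/ and /k/ form a stop–stop cluster, so [i] is inserted between them. /panvaetkuasimz/ → panvaetikuasimz.
Rule 3 (nasal place assimilation): /m/ precedes the alveolar consonant /z/, so it assimilates in place to [n]. /panvaetikuasimz/ → panvaetikuasinz.
Rule 4 (nasal place assimilation): /n/ precedes the labial consonant /v/, so it assimilates in place to [m]. /panvaetikuasinz/ → pamvaetikuasinz.

pamvaetikuasinz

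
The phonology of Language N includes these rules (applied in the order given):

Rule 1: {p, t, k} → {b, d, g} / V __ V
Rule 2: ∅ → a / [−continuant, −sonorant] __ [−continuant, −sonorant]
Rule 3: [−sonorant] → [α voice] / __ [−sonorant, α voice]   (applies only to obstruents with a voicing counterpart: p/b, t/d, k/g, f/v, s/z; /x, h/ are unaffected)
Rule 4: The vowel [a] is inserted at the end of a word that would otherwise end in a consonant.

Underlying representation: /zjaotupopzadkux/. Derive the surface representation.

zjaodubobzadakuxa

Rule 1 (intervocalic voicing): /t/ is a voiceless stop between vowels /o/ and /u/, so it voices to [d]. /p/ is a voiceless stop between vowels /u/ and /o/, so it voices to [b]. /zjaotupopzadkux/ → zjaodubopzadkux.
Rule 2 (stop-cluster a-epenthesis): /d/ and /k/ form a stop–stop cluster, so [a] is inserted between them. /zjaodubopzadkux/ → zjaodubopzadakux.
Rule 3 (regressive voicing assimilation): /p/ precedes the voiced obstruent /z/, so it voices to [b] by assimilation. /zjaodubopzadakux/ → zjaodubobzadakux.
Rule 4 (final a-epenthesis): the form ends in the consonant /x/, so [a] is inserted word-finally. /zjaodubobzadakux/ → zjaodubobzadakuxa.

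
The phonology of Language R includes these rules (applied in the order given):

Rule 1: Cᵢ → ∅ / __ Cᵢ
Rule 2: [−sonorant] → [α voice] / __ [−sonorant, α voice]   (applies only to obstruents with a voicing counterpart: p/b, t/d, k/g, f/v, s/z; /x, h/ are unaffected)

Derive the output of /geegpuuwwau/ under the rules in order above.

Rule 1 (degemination): /ww/ is a geminate; the first /w/ deletes. /geegpuuwwau/ → geegpuuwau.
Rule 2 (regressive voicing assimilation): /g/ precedes the voiceless obstruent /p/, so it devoices to [k] by assimilation. /geegpuuwau/ → geekpuuwau.

geekpuuwau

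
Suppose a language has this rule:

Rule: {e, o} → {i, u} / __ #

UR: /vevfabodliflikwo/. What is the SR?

Scanning /vevfabodliflikwo/: /e/ at position 2 is not in the conditioning environment; /o/ at position 7 is not in the conditioning environment; /o/ is a mid vowel in word-final position, so it raises to [u].
Result: [vevfabodliflikwu].

vevfabodliflikwu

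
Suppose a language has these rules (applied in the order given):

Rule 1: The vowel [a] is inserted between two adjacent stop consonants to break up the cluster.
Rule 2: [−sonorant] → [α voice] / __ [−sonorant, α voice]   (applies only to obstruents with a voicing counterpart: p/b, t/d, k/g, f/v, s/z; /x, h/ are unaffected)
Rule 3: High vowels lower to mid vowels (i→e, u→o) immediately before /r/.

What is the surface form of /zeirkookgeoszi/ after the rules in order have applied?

zeerkookageozzi

Rule 1 (stop-cluster a-epenthesis): /k/ and /g/ form a stop–stop cluster, so [a] is inserted between them. /zeirkookgeoszi/ → zeirkookageoszi.
Rule 2 (regressive voicing assimilation): /s/ precedes the voiced obstruent /z/, so it voices to [z] by assimilation. /zeirkookageoszi/ → zeirkookageozzi.
Rule 3 (pre-rhotic lowering): /i/ is a high vowel immediately before /r/, so it lowers to [e]. /zeirkookageozzi/ → zeerkookageozzi.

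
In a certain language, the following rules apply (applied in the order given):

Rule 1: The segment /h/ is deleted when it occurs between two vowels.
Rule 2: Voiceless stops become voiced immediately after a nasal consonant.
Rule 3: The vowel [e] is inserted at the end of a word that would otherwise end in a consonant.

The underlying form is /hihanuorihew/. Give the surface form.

Rule 1 (intervocalic h-deletion): /h/ occurs between vowels /i/ and /a/, so it deletes. /h/ occurs between vowels /i/ and /e/, so it deletes. /hihanuorihew/ → hianuoriew.
Rule 2 (post-nasal voicing): no segment meets the environment; /hianuoriew/ is unchanged.
Rule 3 (final e-epenthesis): the form ends in the consonant /w/, so [e] is inserted word-finally. /hianuoriew/ → hianuoriewe.

hianuoriewe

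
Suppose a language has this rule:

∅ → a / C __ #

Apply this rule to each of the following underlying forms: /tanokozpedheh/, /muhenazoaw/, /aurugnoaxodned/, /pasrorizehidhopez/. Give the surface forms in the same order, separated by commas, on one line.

tanokozpedheha, muhenazoawa, aurugnoaxodneda, pasrorizehidhopeza

/tanokozpedheh/: the form ends in the consonant /h/, so [a] is inserted word-finally. → [tanokozpedheha].
/muhenazoaw/: the form ends in the consonant /w/, so [a] is inserted word-finally. → [muhenazoawa].
/aurugnoaxodned/: the form ends in the consonant /d/, so [a] is inserted word-finally. → [aurugnoaxodneda].
/pasrorizehidhopez/: the form ends in the consonant /z/, so [a] is inserted word-finally. → [pasrorizehidhopeza].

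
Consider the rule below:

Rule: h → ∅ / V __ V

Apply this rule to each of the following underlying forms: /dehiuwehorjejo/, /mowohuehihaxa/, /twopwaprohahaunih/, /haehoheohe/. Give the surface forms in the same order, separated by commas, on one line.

deiuweorjejo, mowoueiaxa, twopwaproaaunih, haeoeoe

/dehiuwehorjejo/: /h/ occurs between vowels /e/ and /i/, so it deletes. /h/ occurs between vowels /e/ and /o/, so it deletes. → [deiuweorjejo].
/mowohuehihaxa/: /h/ occurs between vowels /o/ and /u/, so it deletes. /h/ occurs between vowels /e/ and /i/, so it deletes. /h/ occurs between vowels /i/ and /a/, so it deletes. → [mowoueiaxa].
/twopwaprohahaunih/: /h/ occurs between vowels /o/ and /a/, so it deletes. /h/ occurs between vowels /a/ and /a/, so it deletes. → [twopwaproaaunih].
/haehoheohe/: /h/ occurs between vowels /e/ and /o/, so it deletes. /h/ occurs between vowels /o/ and /e/, so it deletes. /h/ occurs between vowels /o/ and /e/, so it deletes. → [haeoeoe].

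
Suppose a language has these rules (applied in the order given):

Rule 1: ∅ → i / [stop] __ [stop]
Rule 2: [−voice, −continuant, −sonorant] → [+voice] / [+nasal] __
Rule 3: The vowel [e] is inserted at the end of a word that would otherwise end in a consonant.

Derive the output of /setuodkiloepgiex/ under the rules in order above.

setuodikiloepigiexe

Rule 1 (stop-cluster i-epenthesis): /d/ and /k/ form a stop–stop cluster, so [i] is inserted between them. /p/ and /g/ form a stop–stop cluster, so [i] is inserted between them. /setuodkiloepgiex/ → setuodikiloepigiex.
Rule 2 (post-nasal voicing): no segment meets the environment; /setuodikiloepigiex/ is unchanged.
Rule 3 (final e-epenthesis): the form ends in the consonant /x/, so [e] is inserted word-finally. /setuodikiloepigiex/ → setuodikiloepigiexe.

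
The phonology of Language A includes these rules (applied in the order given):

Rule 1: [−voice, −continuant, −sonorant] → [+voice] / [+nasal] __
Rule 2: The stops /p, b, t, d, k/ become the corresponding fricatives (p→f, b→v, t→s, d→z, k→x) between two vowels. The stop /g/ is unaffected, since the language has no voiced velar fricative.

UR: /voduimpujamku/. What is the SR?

vozuimbujamgu

Rule 1 (post-nasal voicing): /p/ is a voiceless stop immediately after the nasal /m/, so it voices to [b]. /k/ is a voiceless stop immediately after the nasal /m/, so it voices to [g]. /voduimpujamku/ → voduimbujamgu.
Rule 2 (intervocalic spirantization): /d/ is a stop between vowels /o/ and /u/, so it spirantizes to the fricative [z]. /voduimbujamgu/ → vozuimbujamgu.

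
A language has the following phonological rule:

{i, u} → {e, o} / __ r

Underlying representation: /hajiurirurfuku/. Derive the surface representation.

/u/ is a high vowel immediately before /r/, so it lowers to [o].
/i/ is a high vowel immediately before /r/, so it lowers to [e].
/u/ is a high vowel immediately before /r/, so it lowers to [o].
The other instances of /i/, /u/ do not occur in the required environment and remain unchanged.
Surface form: [hajiorerorfuku].

hajiorerorfuku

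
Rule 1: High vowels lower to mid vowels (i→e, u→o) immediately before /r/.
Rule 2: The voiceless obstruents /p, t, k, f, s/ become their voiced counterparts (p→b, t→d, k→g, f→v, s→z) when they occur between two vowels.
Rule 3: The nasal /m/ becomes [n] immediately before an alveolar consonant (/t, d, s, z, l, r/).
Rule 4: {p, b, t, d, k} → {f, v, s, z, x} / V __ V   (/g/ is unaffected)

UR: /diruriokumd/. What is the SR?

Rule 1 (pre-rhotic lowering): /i/ is a high vowel immediately before /r/, so it lowers to [e]. /u/ is a high vowel immediately before /r/, so it lowers to [o]. /diruriokumd/ → deroriokumd.
Rule 2 (intervocalic voicing): /k/ is a voiceless obstruent between vowels /o/ and /u/, so it voices to [g]. /deroriokumd/ → deroriogumd.
Rule 3 (nasal place assimilation): /m/ precedes the alveolar consonant /d/, so it assimilates in place to [n]. /deroriogumd/ → deroriogund.
Rule 4 (intervocalic spirantization): no segment meets the environment; /deroriogund/ is unchanged.

deroriogund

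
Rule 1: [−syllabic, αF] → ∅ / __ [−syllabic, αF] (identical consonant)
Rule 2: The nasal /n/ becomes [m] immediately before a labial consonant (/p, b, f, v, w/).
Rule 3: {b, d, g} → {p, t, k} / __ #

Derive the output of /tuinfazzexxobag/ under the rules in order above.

tuimfazexobak

Rule 1 (degemination): /zz/ is a geminate; the first /z/ deletes. /xx/ is a geminate; the first /x/ deletes. /tuinfazzexxobag/ → tuinfazexobag.
Rule 2 (nasal place assimilation): /n/ precedes the labial consonant /f/, so it assimilates in place to [m]. /tuinfazexobag/ → tuimfazexobag.
Rule 3 (final devoicing): /g/ is a voiced stop in word-final position, so it devoices to [k]. /tuimfazexobag/ → tuimfazexobak.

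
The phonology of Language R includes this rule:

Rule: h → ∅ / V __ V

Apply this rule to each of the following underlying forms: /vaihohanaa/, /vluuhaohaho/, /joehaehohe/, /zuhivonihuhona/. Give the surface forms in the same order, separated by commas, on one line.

vaioanaa, vluuaoao, joeaeoe, zuivoniuona

/vaihohanaa/: /h/ occurs between vowels /i/ and /o/, so it deletes. /h/ occurs between vowels /o/ and /a/, so it deletes. → [vaioanaa].
/vluuhaohaho/: /h/ occurs between vowels /u/ and /a/, so it deletes. /h/ occurs between vowels /o/ and /a/, so it deletes. /h/ occurs between vowels /a/ and /o/, so it deletes. → [vluuaoao].
/joehaehohe/: /h/ occurs between vowels /e/ and /a/, so it deletes. /h/ occurs between vowels /e/ and /o/, so it deletes. /h/ occurs between vowels /o/ and /e/, so it deletes. → [joeaeoe].
/zuhivonihuhona/: /h/ occurs between vowels /u/ and /i/, so it deletes. /h/ occurs between vowels /i/ and /u/, so it deletes. /h/ occurs between vowels /u/ and /o/, so it deletes. → [zuivoniuona].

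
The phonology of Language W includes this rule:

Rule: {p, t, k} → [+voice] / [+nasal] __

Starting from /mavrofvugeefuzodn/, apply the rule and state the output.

No segment of /mavrofvugeefuzodn/ meets the structural description of the rule, so the form surfaces unchanged.

mavrofvugeefuzodn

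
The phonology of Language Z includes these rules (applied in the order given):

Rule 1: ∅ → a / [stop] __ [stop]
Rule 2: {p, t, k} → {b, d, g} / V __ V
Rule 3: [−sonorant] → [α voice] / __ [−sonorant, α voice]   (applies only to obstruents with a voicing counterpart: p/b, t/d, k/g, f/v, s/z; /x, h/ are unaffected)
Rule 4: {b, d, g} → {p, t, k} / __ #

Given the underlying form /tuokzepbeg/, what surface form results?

Rule 1 (stop-cluster a-epenthesis): /p/ and /b/ form a stop–stop cluster, so [a] is inserted between them. /tuokzepbeg/ → tuokzepabeg.
Rule 2 (intervocalic voicing): /p/ is a voiceless stop between vowels /e/ and /a/, so it voices to [b]. /tuokzepabeg/ → tuokzebabeg.
Rule 3 (regressive voicing assimilation): /k/ precedes the voiced obstruent /z/, so it voices to [g] by assimilation. /tuokzebabeg/ → tuogzebabeg.
Rule 4 (final devoicing): /g/ is a voiced stop in word-final position, so it devoices to [k]. /tuogzebabeg/ → tuogzebabek.

tuogzebabek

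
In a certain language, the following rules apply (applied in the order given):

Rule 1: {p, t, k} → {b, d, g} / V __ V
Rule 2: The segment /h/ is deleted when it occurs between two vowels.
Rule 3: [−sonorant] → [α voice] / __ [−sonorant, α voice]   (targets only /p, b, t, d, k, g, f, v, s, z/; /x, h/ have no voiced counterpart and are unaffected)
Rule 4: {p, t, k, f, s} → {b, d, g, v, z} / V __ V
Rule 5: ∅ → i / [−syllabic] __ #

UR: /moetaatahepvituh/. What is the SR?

Rule 1 (intervocalic voicing): /t/ is a voiceless stop between vowels /e/ and /a/, so it voices to [d]. /t/ is a voiceless stop between vowels /a/ and /a/, so it voices to [d]. /t/ is a voiceless stop between vowels /i/ and /u/, so it voices to [d]. /moetaatahepvituh/ → moedaadahepviduh.
Rule 2 (intervocalic h-deletion): /h/ occurs between vowels /a/ and /e/, so it deletes. /moedaadahepviduh/ → moedaadaepviduh.
Rule 3 (regressive voicing assimilation): /p/ precedes the voiced obstruent /v/, so it voices to [b] by assimilation. /moedaadaepviduh/ → moedaadaebviduh.
Rule 4 (intervocalic voicing): no segment meets the environment; /moedaadaebviduh/ is unchanged.
Rule 5 (final i-epenthesis): the form ends in the consonant /h/, so [i] is inserted word-finally. /moedaadaebviduh/ → moedaadaebviduhi.

moedaadaebviduhi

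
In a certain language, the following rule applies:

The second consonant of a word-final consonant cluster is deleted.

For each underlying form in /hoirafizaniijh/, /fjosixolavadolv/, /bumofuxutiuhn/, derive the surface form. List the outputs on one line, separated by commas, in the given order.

/hoirafizaniijh/: /h/ is the second consonant of a word-final cluster /jh/, so it deletes. → [hoirafizaniij].
/fjosixolavadolv/: /v/ is the second consonant of a word-final cluster /lv/, so it deletes. → [fjosixolavadol].
/bumofuxutiuhn/: /n/ is the second consonant of a word-final cluster /hn/, so it deletes. → [bumofuxutiuh].

hoirafizaniij, fjosixolavadol, bumofuxutiuh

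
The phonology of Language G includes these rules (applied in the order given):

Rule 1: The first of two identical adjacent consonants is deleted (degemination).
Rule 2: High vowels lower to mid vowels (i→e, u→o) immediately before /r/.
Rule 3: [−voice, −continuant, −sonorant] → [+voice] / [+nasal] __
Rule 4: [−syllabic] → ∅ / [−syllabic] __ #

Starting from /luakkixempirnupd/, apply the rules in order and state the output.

Rule 1 (degemination): /kk/ is a geminate; the first /k/ deletes. /luakkixempirnupd/ → luakixempirnupd.
Rule 2 (pre-rhotic lowering): /i/ is a high vowel immediately before /r/, so it lowers to [e]. /luakixempirnupd/ → luakixempernupd.
Rule 3 (post-nasal voicing): /p/ is a voiceless stop immediately after the nasal /m/, so it voices to [b]. /luakixempernupd/ → luakixembernupd.
Rule 4 (final cluster simplification): /d/ is the second consonant of a word-final cluster /pd/, so it deletes. /luakixembernupd/ → luakixembernup.

luakixembernup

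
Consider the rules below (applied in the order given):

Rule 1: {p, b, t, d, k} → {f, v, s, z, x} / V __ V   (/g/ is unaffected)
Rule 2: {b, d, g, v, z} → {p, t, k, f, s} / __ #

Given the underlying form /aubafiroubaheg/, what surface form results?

Rule 1 (intervocalic spirantization): /b/ is a stop between vowels /u/ and /a/, so it spirantizes to the fricative [v]. /b/ is a stop between vowels /u/ and /a/, so it spirantizes to the fricative [v]. /aubafiroubaheg/ → auvafirouvaheg.
Rule 2 (final devoicing): /g/ is a voiced obstruent in word-final position, so it devoices to [k]. /auvafirouvaheg/ → auvafirouvahek.

auvafirouvahek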